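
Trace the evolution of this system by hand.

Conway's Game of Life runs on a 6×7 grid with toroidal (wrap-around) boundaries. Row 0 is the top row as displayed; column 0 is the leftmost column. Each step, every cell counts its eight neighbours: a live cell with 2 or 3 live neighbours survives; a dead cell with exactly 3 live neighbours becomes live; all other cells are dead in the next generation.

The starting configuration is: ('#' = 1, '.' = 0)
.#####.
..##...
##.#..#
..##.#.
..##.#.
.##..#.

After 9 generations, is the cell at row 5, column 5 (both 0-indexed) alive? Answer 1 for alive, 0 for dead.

0

t=0: .#####.
..##...
##.#..#
..##.#.
..##.#.
.##..#.
t=1: .....#.
.....##
##....#
#....#.
.....##
.....##
t=2: ....#..
.....#.
.#.....
.#...#.
#...#..
....#..
t=3: ....##.
.......
.......
##.....
....##.
...###.
t=4: ...#.#.
.......
.......
.......
...#.##
...#..#
t=5: ....#..
.......
.......
.......
....###
..##..#
t=6: ...#...
.......
.......
.....#.
...####
...#..#
t=7: .......
.......
.......
.....##
...#..#
..##..#
t=8: .......
.......
.......
.....##
#.###.#
..##...
t=9: .......
.......
.......
#..####
###.#.#
.##.#..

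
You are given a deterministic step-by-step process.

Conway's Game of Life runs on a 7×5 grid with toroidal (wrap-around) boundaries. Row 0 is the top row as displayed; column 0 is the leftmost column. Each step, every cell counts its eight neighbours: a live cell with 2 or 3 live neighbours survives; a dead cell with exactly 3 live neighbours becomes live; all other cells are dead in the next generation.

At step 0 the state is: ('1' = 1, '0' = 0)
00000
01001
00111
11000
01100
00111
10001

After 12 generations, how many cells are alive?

10

gen 0: 00000
01001
00111
11000
01100
00111
10001
gen 1: 00001
10101
00111
10001
00001
00101
10001
gen 2: 01000
11100
00100
10000
00001
00001
10001
gen 3: 00101
10100
10100
00000
10001
00011
10001
gen 4: 00001
10101
00000
11001
10011
00010
10000
gen 5: 01011
10011
00010
01010
01110
10010
00001
gen 6: 00100
10000
10010
01011
11010
11010
00100
gen 7: 01000
01001
11110
01010
00010
10010
00110
gen 8: 11010
00011
00010
11010
00010
00010
01111
gen 9: 01000
10010
10010
00010
00010
00000
01000
gen 10: 11100
11100
00110
00110
00000
00000
00000
gen 11: 10100
10001
00001
00110
00000
00000
01000
gen 12: 10001
11011
10001
00010
00000
00000
01000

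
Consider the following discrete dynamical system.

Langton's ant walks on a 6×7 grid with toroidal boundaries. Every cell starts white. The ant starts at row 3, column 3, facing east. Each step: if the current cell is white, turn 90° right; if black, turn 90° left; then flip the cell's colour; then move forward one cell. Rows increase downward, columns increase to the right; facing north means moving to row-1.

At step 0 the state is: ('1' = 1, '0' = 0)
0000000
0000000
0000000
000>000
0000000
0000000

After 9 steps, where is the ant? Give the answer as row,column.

2,3

gen 0: 0000000
0000000
0000000
000>000
0000000
0000000
gen 1: 0000000
0000000
0000000
0001000
000v000
0000000
gen 2: 0000000
0000000
0000000
0001000
00<1000
0000000
gen 3: 0000000
0000000
0000000
00^1000
0011000
0000000
gen 4: 0000000
0000000
0000000
001>000
0011000
0000000
gen 5: 0000000
0000000
000^000
0010000
0011000
0000000
gen 6: 0000000
0000000
0001>00
0010000
0011000
0000000
gen 7: 0000000
0000000
0001100
0010v00
0011000
0000000
gen 8: 0000000
0000000
0001100
001<100
0011000
0000000
gen 9: 0000000
0000000
000^100
0011100
0011000
0000000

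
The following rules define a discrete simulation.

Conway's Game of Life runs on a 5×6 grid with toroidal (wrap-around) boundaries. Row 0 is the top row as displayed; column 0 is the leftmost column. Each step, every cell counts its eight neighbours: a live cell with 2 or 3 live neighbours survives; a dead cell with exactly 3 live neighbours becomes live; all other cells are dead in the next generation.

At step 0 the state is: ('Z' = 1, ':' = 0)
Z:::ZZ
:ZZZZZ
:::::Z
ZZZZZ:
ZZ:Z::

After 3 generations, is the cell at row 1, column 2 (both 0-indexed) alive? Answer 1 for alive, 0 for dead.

t=0: Z:::ZZ
:ZZZZZ
:::::Z
ZZZZZ:
ZZ:Z::
t=1: ::::::
:ZZZ::
::::::
:::ZZ:
::::::
t=2: ::Z:::
::Z:::
::::Z:
::::::
::::::
t=3: ::::::
:::Z::
::::::
::::::
::::::

0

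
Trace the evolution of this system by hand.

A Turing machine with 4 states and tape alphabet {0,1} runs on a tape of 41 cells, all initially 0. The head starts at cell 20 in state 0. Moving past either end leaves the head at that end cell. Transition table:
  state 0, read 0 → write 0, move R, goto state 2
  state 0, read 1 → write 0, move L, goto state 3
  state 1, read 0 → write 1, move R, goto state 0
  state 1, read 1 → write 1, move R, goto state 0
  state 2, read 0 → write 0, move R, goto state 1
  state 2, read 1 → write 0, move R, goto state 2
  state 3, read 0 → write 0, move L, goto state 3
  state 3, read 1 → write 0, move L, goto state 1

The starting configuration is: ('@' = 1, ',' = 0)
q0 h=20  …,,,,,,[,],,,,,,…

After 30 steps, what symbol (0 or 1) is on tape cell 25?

1

gen 0: q0 h=20  …,,,,,,[,],,,,,,…
gen 1: q2 h=21  …,,,,,,[,],,,,,,…
gen 2: q1 h=22  …,,,,,,[,],,,,,,…
gen 3: q0 h=23  …,,,,,@[,],,,,,,…
gen 4: q2 h=24  …,,,,@,[,],,,,,,…
gen 5: q1 h=25  …,,,@,,[,],,,,,,…
gen 6: q0 h=26  …,,@,,@[,],,,,,,…
gen 7: q2 h=27  …,@,,@,[,],,,,,,…
gen 8: q1 h=28  …@,,@,,[,],,,,,,…
gen 9: q0 h=29  …,,@,,@[,],,,,,,…
gen 10: q2 h=30  …,@,,@,[,],,,,,,…
gen 11: q1 h=31  …@,,@,,[,],,,,,,…
gen 12: q0 h=32  …,,@,,@[,],,,,,,…
gen 13: q2 h=33  …,@,,@,[,],,,,,,…
gen 14: q1 h=34  …@,,@,,[,],,,,,,|
gen 15: q0 h=35  …,,@,,@[,],,,,,|
gen 16: q2 h=36  …,@,,@,[,],,,,|
gen 17: q1 h=37  …@,,@,,[,],,,|
gen 18: q0 h=38  …,,@,,@[,],,|
gen 19: q2 h=39  …,@,,@,[,],|
gen 20: q1 h=40  …@,,@,,[,]|
gen 21: q0 h=40  …@,,@,,[@]|
gen 22: q3 h=39  …,@,,@,[,],|
gen 23: q3 h=38  …,,@,,@[,],,|
gen 24: q3 h=37  …@,,@,,[@],,,|
gen 25: q1 h=36  …,@,,@,[,],,,,|
gen 26: q0 h=37  …@,,@,@[,],,,|
gen 27: q2 h=38  …,,@,@,[,],,|
gen 28: q1 h=39  …,@,@,,[,],|
gen 29: q0 h=40  …@,@,,@[,]|
gen 30: q2 h=40  …@,@,,@[,]|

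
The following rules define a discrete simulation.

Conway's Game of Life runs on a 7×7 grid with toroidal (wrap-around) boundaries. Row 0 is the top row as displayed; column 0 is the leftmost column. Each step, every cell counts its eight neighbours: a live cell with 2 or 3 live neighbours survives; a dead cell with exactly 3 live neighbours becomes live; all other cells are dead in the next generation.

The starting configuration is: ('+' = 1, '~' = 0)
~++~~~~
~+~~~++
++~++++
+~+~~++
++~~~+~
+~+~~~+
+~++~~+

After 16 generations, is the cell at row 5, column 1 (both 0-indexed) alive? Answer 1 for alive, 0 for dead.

0) ~++~~~~
~+~~~++
++~++++
+~+~~++
++~~~+~
+~+~~~+
+~++~~+
1) ~~~+~+~
~~~+~~~
~~~+~~~
~~++~~~
~~+~~+~
~~++~+~
~~~+~~+
2) ~~++~~~
~~++~~~
~~~++~~
~~+++~~
~+~~~~~
~~++~++
~~~+~++
3) ~~~~~~~
~~~~~~~
~~~~~~~
~~+~+~~
~+~~~+~
+~++~++
~~~~~++
4) ~~~~~~~
~~~~~~~
~~~~~~~
~~~~~~~
++~~~+~
+++~~~~
+~~~++~
5) ~~~~~~~
~~~~~~~
~~~~~~~
~~~~~~~
+~+~~~+
~~+~++~
+~~~~~+
6) ~~~~~~~
~~~~~~~
~~~~~~~
~~~~~~~
~+~+~++
~~~+~+~
~~~~~++
7) ~~~~~~~
~~~~~~~
~~~~~~~
~~~~~~~
~~+~~++
+~+~~~~
~~~~+++
8) ~~~~~+~
~~~~~~~
~~~~~~~
~~~~~~~
~+~~~~+
++~++~~
~~~~~++
9) ~~~~~++
~~~~~~~
~~~~~~~
~~~~~~~
~++~~~~
~++~+~~
+~~~~++
10) +~~~~+~
~~~~~~~
~~~~~~~
~~~~~~~
~+++~~~
~~++~++
++~~+~~
11) ++~~~~+
~~~~~~~
~~~~~~~
~~+~~~~
~+~++~~
~~~~~++
+++++~~
12) ~~~+~~+
+~~~~~~
~~~~~~~
~~++~~~
~~++++~
~~~~~++
~~+++~~
13) ~~+++~~
~~~~~~~
~~~~~~~
~~+~~~~
~~+~~++
~~~~~~+
~~+++~+
14) ~~+~++~
~~~+~~~
~~~~~~~
~~~~~~~
~~~~~++
+~+~+~+
~~+~+~~
15) ~~+~++~
~~~++~~
~~~~~~~
~~~~~~~
+~~~~++
++~~+~+
~~+~+~+
16) ~~+~~~~
~~~+++~
~~~~~~~
~~~~~~+
~+~~~+~
~+~++~~
~~+~+~+

1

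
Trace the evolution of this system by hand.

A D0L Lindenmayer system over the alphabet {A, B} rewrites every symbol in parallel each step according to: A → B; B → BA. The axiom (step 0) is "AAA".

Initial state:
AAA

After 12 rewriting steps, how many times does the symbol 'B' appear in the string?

gen 0: AAA
gen 1: BBB
gen 2: BABABA
gen 3: BABBABBAB
gen 4: BABBABABBABABBA
gen 5: BABBABABBABBABABBABBABAB
gen 6: BABBABABBABBABABBABABBABBABABBABABBABBA
gen 7: BABBABABBABBABABBABABBABBABABBABBABABBABABBABBABABBABBABABBABAB
gen 8: BABBABABBABBABABBABABBABBABABBABBABABBABABBABBABABBABABBABBABABBABBABABBABABBABBABABBABABBABBABABBABBA
gen 9: BABBABABBABBABABBABABBABBABABBABBABABBABABBABBABABBABABBAB…BABBABBABABBABBABABBABABBABBABABBABBABABBABABBABBABABBABAB  (len 165)
gen 10: BABBABABBABBABABBABABBABBABABBABBABABBABABBABBABABBABABBAB…BBABABBABABBABBABABBABABBABBABABBABBABABBABABBABBABABBABBA  (len 267)
gen 11: BABBABABBABBABABBABABBABBABABBABBABABBABABBABBABABBABABBAB…BBABABBABABBABBABABBABABBABBABABBABBABABBABABBABBABABBABAB  (len 432)
gen 12: BABBABABBABBABABBABABBABBABABBABBABABBABABBABBABABBABABBAB…BBABABBABABBABBABABBABABBABBABABBABBABABBABABBABBABABBABBA  (len 699)

432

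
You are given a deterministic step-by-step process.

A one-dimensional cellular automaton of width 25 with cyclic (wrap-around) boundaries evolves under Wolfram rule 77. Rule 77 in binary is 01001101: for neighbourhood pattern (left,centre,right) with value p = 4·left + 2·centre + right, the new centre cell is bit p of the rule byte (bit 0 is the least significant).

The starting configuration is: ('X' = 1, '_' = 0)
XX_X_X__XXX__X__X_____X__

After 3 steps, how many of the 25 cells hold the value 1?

11

k=0  XX_X_X__XXX__X__X_____X__
k=1  XX_X_X__X_X__X__X_XXX_X__
k=2  XX_X_X__X_X__X__X_X_X_X__
k=3  XX_X_X__X_X__X__X_X_X_X__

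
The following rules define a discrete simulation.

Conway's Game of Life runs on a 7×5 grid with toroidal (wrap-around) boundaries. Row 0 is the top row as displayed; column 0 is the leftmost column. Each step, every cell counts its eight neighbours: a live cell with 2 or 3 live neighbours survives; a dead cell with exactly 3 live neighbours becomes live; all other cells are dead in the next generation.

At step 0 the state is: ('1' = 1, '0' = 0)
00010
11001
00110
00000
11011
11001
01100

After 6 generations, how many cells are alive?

gen 0: 00010
11001
00110
00000
11011
11001
01100
gen 1: 00011
11001
11111
11000
01110
00000
01111
gen 2: 00000
00000
00010
00000
11100
10001
10101
gen 3: 00000
00000
00000
01100
11001
00100
11011
gen 4: 10001
00000
00000
01100
10010
00100
11111
gen 5: 00100
00000
00000
01100
00010
00000
00100
gen 6: 00000
00000
00000
00100
00100
00000
00000

2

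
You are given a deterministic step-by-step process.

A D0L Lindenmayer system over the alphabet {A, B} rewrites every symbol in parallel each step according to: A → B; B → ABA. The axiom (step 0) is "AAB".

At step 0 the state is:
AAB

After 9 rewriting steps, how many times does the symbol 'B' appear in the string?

683

k=0  AAB
k=1  BBABA
k=2  ABAABABABAB
k=3  BABABBABABABABABABABA
k=4  ABABABABABAABABABABABABABABABABABABABABABAB
k=5  BABABABABABABABABABABBABABABABABABABABABABABABABABABABABABABABABABABABABABABABABABABA
k=6  ABABABABABABABABABABABABABABABABABABABABABAABABABABABABABA…ABABABABABABABABABABABABABABABABABABABABABABABABABABABABAB  (len 171)
k=7  BABABABABABABABABABABABABABABABABABABABABABABABABABABABABA…BABABABABABABABABABABABABABABABABABABABABABABABABABABABABA  (len 341)
k=8  ABABABABABABABABABABABABABABABABABABABABABABABABABABABABAB…ABABABABABABABABABABABABABABABABABABABABABABABABABABABABAB  (len 683)
k=9  BABABABABABABABABABABABABABABABABABABABABABABABABABABABABA…BABABABABABABABABABABABABABABABABABABABABABABABABABABABABA  (len 1365)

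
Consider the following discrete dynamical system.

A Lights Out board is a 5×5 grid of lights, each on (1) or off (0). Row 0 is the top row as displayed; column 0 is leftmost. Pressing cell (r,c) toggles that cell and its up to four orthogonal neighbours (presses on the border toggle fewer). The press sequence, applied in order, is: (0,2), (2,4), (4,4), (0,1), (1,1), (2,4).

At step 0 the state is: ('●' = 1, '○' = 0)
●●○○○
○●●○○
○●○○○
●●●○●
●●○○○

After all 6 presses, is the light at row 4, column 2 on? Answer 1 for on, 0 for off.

[0] ●●○○○
○●●○○
○●○○○
●●●○●
●●○○○
[1] ●○●●○
○●○○○
○●○○○
●●●○●
●●○○○
[2] ●○●●○
○●○○●
○●○●●
●●●○○
●●○○○
[3] ●○●●○
○●○○●
○●○●●
●●●○●
●●○●●
[4] ○●○●○
○○○○●
○●○●●
●●●○●
●●○●●
[5] ○○○●○
●●●○●
○○○●●
●●●○●
●●○●●
[6] ○○○●○
●●●○○
○○○○○
●●●○○
●●○●●

0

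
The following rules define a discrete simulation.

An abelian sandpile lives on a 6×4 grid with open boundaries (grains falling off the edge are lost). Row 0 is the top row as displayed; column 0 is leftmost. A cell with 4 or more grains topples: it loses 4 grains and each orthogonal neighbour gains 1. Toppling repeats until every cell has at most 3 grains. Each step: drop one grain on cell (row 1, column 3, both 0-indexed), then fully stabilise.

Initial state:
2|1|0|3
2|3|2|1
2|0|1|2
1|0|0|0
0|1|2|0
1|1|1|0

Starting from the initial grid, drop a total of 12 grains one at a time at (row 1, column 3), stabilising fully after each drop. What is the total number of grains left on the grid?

0) 2|1|0|3
2|3|2|1
2|0|1|2
1|0|0|0
0|1|2|0
1|1|1|0
1) 2|1|0|3
2|3|2|2
2|0|1|2
1|0|0|0
0|1|2|0
1|1|1|0
2) 2|1|0|3
2|3|2|3
2|0|1|2
1|0|0|0
0|1|2|0
1|1|1|0
3) 2|1|1|0
2|3|3|1
2|0|1|3
1|0|0|0
0|1|2|0
1|1|1|0
4) 2|1|1|0
2|3|3|2
2|0|1|3
1|0|0|0
0|1|2|0
1|1|1|0
5) 2|1|1|0
2|3|3|3
2|0|1|3
1|0|0|0
0|1|2|0
1|1|1|0
6) 2|2|2|1
3|0|1|2
2|1|3|0
1|0|0|1
0|1|2|0
1|1|1|0
7) 2|2|2|1
3|0|1|3
2|1|3|0
1|0|0|1
0|1|2|0
1|1|1|0
8) 2|2|2|2
3|0|2|0
2|1|3|1
1|0|0|1
0|1|2|0
1|1|1|0
9) 2|2|2|2
3|0|2|1
2|1|3|1
1|0|0|1
0|1|2|0
1|1|1|0
10) 2|2|2|2
3|0|2|2
2|1|3|1
1|0|0|1
0|1|2|0
1|1|1|0
11) 2|2|2|2
3|0|2|3
2|1|3|1
1|0|0|1
0|1|2|0
1|1|1|0
12) 2|2|2|3
3|0|3|0
2|1|3|2
1|0|0|1
0|1|2|0
1|1|1|0

31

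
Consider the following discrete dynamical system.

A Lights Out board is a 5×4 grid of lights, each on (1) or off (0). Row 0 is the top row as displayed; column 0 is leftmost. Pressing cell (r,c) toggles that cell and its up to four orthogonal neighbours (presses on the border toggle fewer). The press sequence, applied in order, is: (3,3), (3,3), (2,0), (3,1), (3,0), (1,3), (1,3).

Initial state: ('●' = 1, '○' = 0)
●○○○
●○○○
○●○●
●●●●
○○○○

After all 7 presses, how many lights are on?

7

[0] ●○○○
●○○○
○●○●
●●●●
○○○○
[1] ●○○○
●○○○
○●○○
●●○○
○○○●
[2] ●○○○
●○○○
○●○●
●●●●
○○○○
[3] ●○○○
○○○○
●○○●
○●●●
○○○○
[4] ●○○○
○○○○
●●○●
●○○●
○●○○
[5] ●○○○
○○○○
○●○●
○●○●
●●○○
[6] ●○○●
○○●●
○●○○
○●○●
●●○○
[7] ●○○○
○○○○
○●○●
○●○●
●●○○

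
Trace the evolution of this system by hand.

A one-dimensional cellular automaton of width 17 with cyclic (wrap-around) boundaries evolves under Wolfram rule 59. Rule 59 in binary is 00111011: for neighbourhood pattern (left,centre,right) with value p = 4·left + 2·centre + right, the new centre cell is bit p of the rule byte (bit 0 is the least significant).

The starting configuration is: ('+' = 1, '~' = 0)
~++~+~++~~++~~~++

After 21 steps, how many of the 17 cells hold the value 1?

step 0: ~++~+~++~~++~~~++
step 1: ++~+~++~+++~++++~
step 2: +~+~++~++~~++~~~+
step 3: ~+~++~++~+++~++++
step 4: +~++~++~++~~++~~~
step 5: ~++~++~++~+++~+++
step 6: ++~++~++~++~~++~~
step 7: +~++~++~++~+++~++
step 8: ~++~++~++~++~~++~
step 9: ++~++~++~++~+++~+
step 10: ~~++~++~++~++~~++
step 11: +++~++~++~++~+++~
step 12: +~~++~++~++~++~~+
step 13: ~+++~++~++~++~+++
step 14: ++~~++~++~++~++~~
step 15: +~+++~++~++~++~++
step 16: ~++~~++~++~++~++~
step 17: ++~+++~++~++~++~+
step 18: ~~++~~++~++~++~++
step 19: +++~+++~++~++~++~
step 20: +~~++~~++~++~++~+
step 21: ~+++~+++~++~++~++

12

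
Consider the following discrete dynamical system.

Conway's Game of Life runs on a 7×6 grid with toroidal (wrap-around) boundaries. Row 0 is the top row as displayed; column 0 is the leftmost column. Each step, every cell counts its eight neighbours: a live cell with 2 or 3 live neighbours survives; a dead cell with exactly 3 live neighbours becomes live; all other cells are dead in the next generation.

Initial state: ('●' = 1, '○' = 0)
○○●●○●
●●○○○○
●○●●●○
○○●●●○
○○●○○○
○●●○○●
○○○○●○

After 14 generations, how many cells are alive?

13

k=0  ○○●●○●
●●○○○○
●○●●●○
○○●●●○
○○●○○○
○●●○○●
○○○○●○
k=1  ●●●●●●
●○○○○○
●○○○●○
○○○○●●
○○○○●○
○●●●○○
●●○○●●
k=2  ○○●●○○
○○●○○○
●○○○●○
○○○●●○
○○●○●●
○●●●○○
○○○○○○
k=3  ○○●●○○
○●●○○○
○○○○●●
○○○○○○
○●○○○●
○●●●●○
○●○○○○
k=4  ○○○●○○
○●●○●○
○○○○○○
●○○○●●
●●○●●○
○●○●●○
○●○○●○
k=5  ○●○●●○
○○●●○○
●●○●●○
●●○●●○
○●○○○○
○●○○○○
○○○○●○
k=6  ○○○○●○
●○○○○●
●○○○○○
○○○●●○
○●○○○○
○○○○○○
○○●●●○
k=7  ○○○○●○
●○○○○●
●○○○●○
○○○○○○
○○○○○○
○○●●○○
○○○●●○
k=8  ○○○●●○
●○○○●○
●○○○○○
○○○○○○
○○○○○○
○○●●●○
○○●○●○
k=9  ○○○○●○
○○○●●○
○○○○○●
○○○○○○
○○○●○○
○○●○●○
○○●○○●
k=10  ○○○○●●
○○○●●●
○○○○●○
○○○○○○
○○○●○○
○○●○●○
○○○○●●
k=11  ●○○○○○
○○○●○○
○○○●●●
○○○○○○
○○○●○○
○○○○●●
○○○○○○
k=12  ○○○○○○
○○○●○●
○○○●●○
○○○●○○
○○○○●○
○○○○●○
○○○○○●
k=13  ○○○○●○
○○○●○○
○○●●○○
○○○●○○
○○○●●○
○○○○●●
○○○○○○
k=14  ○○○○○○
○○●●●○
○○●●●○
○○○○○○
○○○●○●
○○○●●●
○○○○●●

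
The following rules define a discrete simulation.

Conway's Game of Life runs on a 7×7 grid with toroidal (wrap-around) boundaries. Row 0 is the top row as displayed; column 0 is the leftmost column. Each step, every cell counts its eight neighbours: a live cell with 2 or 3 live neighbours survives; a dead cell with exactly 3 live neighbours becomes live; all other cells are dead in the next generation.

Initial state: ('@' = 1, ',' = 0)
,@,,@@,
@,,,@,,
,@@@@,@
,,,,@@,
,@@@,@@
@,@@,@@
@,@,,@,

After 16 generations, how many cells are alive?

t=0: ,@,,@@,
@,,,@,,
,@@@@,@
,,,,@@,
,@@@,@@
@,@@,@@
@,@,,@,
t=1: @@,@@@,
@,,,,,@
@@@,,,@
,,,,,,,
,@,,,,,
,,,,,,,
@,@,,,,
t=2: ,,@@@@,
,,,@@,,
,@,,,,@
,,@,,,,
,,,,,,,
,@,,,,,
@,@@@,@
t=3: ,@,,,,@
,,,,,,,
,,@@,,,
,,,,,,,
,,,,,,,
@@@@,,,
@,,,,,@
t=4: ,,,,,,@
,,@,,,,
,,,,,,,
,,,,,,,
,@@,,,,
@@@,,,@
,,,,,,@
t=5: ,,,,,,,
,,,,,,,
,,,,,,,
,,,,,,,
,,@,,,,
,,@,,,@
,@,,,@@
t=6: ,,,,,,,
,,,,,,,
,,,,,,,
,,,,,,,
,,,,,,,
@@@,,@@
@,,,,@@
t=7: ,,,,,,@
,,,,,,,
,,,,,,,
,,,,,,,
@@,,,,@
,@,,,@,
,,,,,@,
t=8: ,,,,,,,
,,,,,,,
,,,,,,,
@,,,,,,
@@,,,,@
,@,,,@,
,,,,,@@
t=9: ,,,,,,,
,,,,,,,
,,,,,,,
@@,,,,@
,@,,,,@
,@,,,@,
,,,,,@@
t=10: ,,,,,,,
,,,,,,,
@,,,,,,
,@,,,,@
,@@,,@@
,,,,,@,
,,,,,@@
t=11: ,,,,,,,
,,,,,,,
@,,,,,,
,@@,,@@
,@@,,@@
@,,,@,,
,,,,,@@
t=12: ,,,,,,,
,,,,,,,
@@,,,,@
,,@,,@,
,,@@@,,
@@,,@,,
,,,,,@@
t=13: ,,,,,,,
@,,,,,,
@@,,,,@
@,@,@@@
,,@,@@,
@@@,@,@
@,,,,@@
t=14: @,,,,,,
@@,,,,@
,,,,,,,
,,@,@,,
,,@,,,,
,,@,@,,
,,,,,@,
t=15: @@,,,,,
@@,,,,@
@@,,,,,
,,,@,,,
,@@,,,,
,,,@,,,
,,,,,,,
t=16: ,@,,,,@
,,@,,,@
,@@,,,@
@,,,,,,
,,@@,,,
,,@,,,,
,,,,,,,

11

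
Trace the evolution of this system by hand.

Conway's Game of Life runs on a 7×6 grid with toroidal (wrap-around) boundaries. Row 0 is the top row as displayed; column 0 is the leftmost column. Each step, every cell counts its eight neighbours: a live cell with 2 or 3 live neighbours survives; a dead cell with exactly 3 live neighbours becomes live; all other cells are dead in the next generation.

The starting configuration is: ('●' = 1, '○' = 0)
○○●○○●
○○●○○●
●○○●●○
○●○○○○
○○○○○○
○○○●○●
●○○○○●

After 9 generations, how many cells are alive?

t=0: ○○●○○●
○○●○○●
●○○●●○
○●○○○○
○○○○○○
○○○●○●
●○○○○●
t=1: ○●○○●●
●●●○○●
●●●●●●
○○○○○○
○○○○○○
●○○○●●
●○○○○●
t=2: ○○●○●○
○○○○○○
○○○●●○
●●●●●●
○○○○○●
●○○○●○
○●○○○○
t=3: ○○○○○○
○○○○●○
●●○○○○
●●●○○○
○○●○○○
●○○○○●
○●○●○●
t=4: ○○○○●○
○○○○○○
●○●○○●
●○●○○○
○○●○○●
●●●○●●
○○○○●●
t=5: ○○○○●●
○○○○○●
●○○○○●
●○●●○○
○○●○●○
○●●○○○
○●○○○○
t=6: ●○○○●●
○○○○○○
●●○○●●
●○●●●○
○○○○○○
○●●●○○
●●●○○○
t=7: ●○○○○●
○●○○○○
●●●○●○
●○●●●○
○○○○●○
●○○●○○
○○○○●○
t=8: ●○○○○●
○○●○○○
●○○○●○
●○●○●○
○●●○●○
○○○●●●
●○○○●○
t=9: ●●○○○●
●●○○○○
○○○○○○
●○●○●○
●●●○○○
●●●○○○
●○○●○○

16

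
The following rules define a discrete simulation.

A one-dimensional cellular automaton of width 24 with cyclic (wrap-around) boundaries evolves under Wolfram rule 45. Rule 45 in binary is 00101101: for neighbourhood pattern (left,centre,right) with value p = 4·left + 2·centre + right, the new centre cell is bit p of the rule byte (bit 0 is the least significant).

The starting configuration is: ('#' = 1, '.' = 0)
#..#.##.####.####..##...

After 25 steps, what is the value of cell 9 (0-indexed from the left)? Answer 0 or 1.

t=0: #..#.##.####.####..##...
t=1: #..###.##...##.....#..#.
t=2: #..#..##..#.#..###.#..##
t=3: ...#..#...###..#..##..#.
t=4: ##.#..#.#.#....#..#...#.
t=5: #.##..#####.##.#..#.#.##
t=6: .##...#....##.##..#####.
t=7: .#..#.#.##.#.##...#.....
t=8: .#..#####.####..#.#.####
t=9: ##..#....##.....#####...
t=10: #...#.##.#..###.#.....#.
t=11: #.#.###.##..#..##.###.##
t=12: .####..##...#..#.##..##.
t=13: .#.....#..#.#..###...#..
t=14: .#.###.#..###..#...#.#.#
t=15: ####..##..#....#.#.#####
t=16: ......#...#.##.#####....
t=17: #####.#.#.###.##.....###
t=18: .....######..##..###.#..
t=19: ####.#.......#...#..##.#
t=20: ....##.#####.#.#.#..#.##
t=21: .##.#.##....######..###.
t=22: .#.####..##.#.......#...
t=23: .###.....#.##.#####.#.##
t=24: ##...###.###.##....####.
t=25: #..#.#..##..##..##.#...#

1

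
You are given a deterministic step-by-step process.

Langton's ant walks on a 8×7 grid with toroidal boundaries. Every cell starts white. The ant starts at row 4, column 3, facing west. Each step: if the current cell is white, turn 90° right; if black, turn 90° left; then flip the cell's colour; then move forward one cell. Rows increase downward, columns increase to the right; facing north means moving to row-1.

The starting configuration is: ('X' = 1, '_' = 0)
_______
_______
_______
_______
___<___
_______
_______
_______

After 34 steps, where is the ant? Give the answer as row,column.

5,6

step 0: _______
_______
_______
_______
___<___
_______
_______
_______
step 1: _______
_______
_______
___^___
___X___
_______
_______
_______
step 2: _______
_______
_______
___X>__
___X___
_______
_______
_______
step 3: _______
_______
_______
___XX__
___Xv__
_______
_______
_______
step 4: _______
_______
_______
___XX__
___<X__
_______
_______
_______
step 5: _______
_______
_______
___XX__
____X__
___v___
_______
_______
step 6: _______
_______
_______
___XX__
____X__
__<X___
_______
_______
step 7: _______
_______
_______
___XX__
__^_X__
__XX___
_______
_______
step 8: _______
_______
_______
___XX__
__X>X__
__XX___
_______
_______
step 9: _______
_______
_______
___XX__
__XXX__
__Xv___
_______
_______
step 10: _______
_______
_______
___XX__
__XXX__
__X_>__
_______
_______
step 11: _______
_______
_______
___XX__
__XXX__
__X_X__
____v__
_______
step 12: _______
_______
_______
___XX__
__XXX__
__X_X__
___<X__
_______
step 13: _______
_______
_______
___XX__
__XXX__
__X^X__
___XX__
_______
step 14: _______
_______
_______
___XX__
__XXX__
__XX>__
___XX__
_______
step 15: _______
_______
_______
___XX__
__XX^__
__XX___
___XX__
_______
step 16: _______
_______
_______
___XX__
__X<___
__XX___
___XX__
_______
step 17: _______
_______
_______
___XX__
__X____
__Xv___
___XX__
_______
step 18: _______
_______
_______
___XX__
__X____
__X_>__
___XX__
_______
step 19: _______
_______
_______
___XX__
__X____
__X_X__
___Xv__
_______
step 20: _______
_______
_______
___XX__
__X____
__X_X__
___X_>_
_______
step 21: _______
_______
_______
___XX__
__X____
__X_X__
___X_X_
_____v_
step 22: _______
_______
_______
___XX__
__X____
__X_X__
___X_X_
____<X_
step 23: _______
_______
_______
___XX__
__X____
__X_X__
___X^X_
____XX_
step 24: _______
_______
_______
___XX__
__X____
__X_X__
___XX>_
____XX_
step 25: _______
_______
_______
___XX__
__X____
__X_X^_
___XX__
____XX_
step 26: _______
_______
_______
___XX__
__X____
__X_XX>
___XX__
____XX_
step 27: _______
_______
_______
___XX__
__X____
__X_XXX
___XX_v
____XX_
step 28: _______
_______
_______
___XX__
__X____
__X_XXX
___XX<X
____XX_
step 29: _______
_______
_______
___XX__
__X____
__X_X^X
___XXXX
____XX_
step 30: _______
_______
_______
___XX__
__X____
__X_<_X
___XXXX
____XX_
step 31: _______
_______
_______
___XX__
__X____
__X___X
___XvXX
____XX_
step 32: _______
_______
_______
___XX__
__X____
__X___X
___X_>X
____XX_
step 33: _______
_______
_______
___XX__
__X____
__X__^X
___X__X
____XX_
step 34: _______
_______
_______
___XX__
__X____
__X__X>
___X__X
____XX_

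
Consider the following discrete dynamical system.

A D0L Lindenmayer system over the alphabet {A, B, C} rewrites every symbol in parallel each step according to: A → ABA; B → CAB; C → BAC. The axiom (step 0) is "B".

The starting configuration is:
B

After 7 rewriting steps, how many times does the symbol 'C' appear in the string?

365

[0] B
[1] CAB
[2] BACABACAB
[3] CABABABACABACABABABACABACAB
[4] BACABACABABACABABACABABABACABACABABABACABACABABACABABACABABABACABACABABABACABACAB
[5] CABABABACABACABABABACABACABABACABABABACABACABABACABABABACA…ABACABACABABABACABACABABACABABACABABABACABACABABABACABACAB  (len 243)
[6] BACABACABABACABABACABABABACABACABABABACABACABABACABABACABA…ABACABACABABABACABACABABACABABACABABABACABACABABABACABACAB  (len 729)
[7] CABABABACABACABABABACABACABABACABABABACABACABABACABABABACA…ABACABACABABABACABACABABACABABACABABABACABACABABABACABACAB  (len 2187)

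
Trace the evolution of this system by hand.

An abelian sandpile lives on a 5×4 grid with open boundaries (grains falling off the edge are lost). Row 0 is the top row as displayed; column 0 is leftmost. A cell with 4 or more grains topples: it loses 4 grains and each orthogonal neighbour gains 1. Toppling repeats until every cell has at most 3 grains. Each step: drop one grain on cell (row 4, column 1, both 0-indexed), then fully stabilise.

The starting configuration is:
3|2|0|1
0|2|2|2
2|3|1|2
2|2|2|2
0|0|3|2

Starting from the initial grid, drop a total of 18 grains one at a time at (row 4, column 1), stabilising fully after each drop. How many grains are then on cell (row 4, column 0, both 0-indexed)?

2

0) 3|2|0|1
0|2|2|2
2|3|1|2
2|2|2|2
0|0|3|2
1) 3|2|0|1
0|2|2|2
2|3|1|2
2|2|2|2
0|1|3|2
2) 3|2|0|1
0|2|2|2
2|3|1|2
2|2|2|2
0|2|3|2
3) 3|2|0|1
0|2|2|2
2|3|1|2
2|2|2|2
0|3|3|2
4) 3|2|0|1
0|2|2|2
2|3|1|2
2|3|3|2
1|1|0|3
5) 3|2|0|1
0|2|2|2
2|3|1|2
2|3|3|2
1|2|0|3
6) 3|2|0|1
0|2|2|2
2|3|1|2
2|3|3|2
1|3|0|3
7) 3|2|0|1
0|3|2|2
3|0|3|2
3|2|0|3
2|1|2|3
8) 3|2|0|1
0|3|2|2
3|0|3|2
3|2|0|3
2|2|2|3
9) 3|2|0|1
0|3|2|2
3|0|3|2
3|2|0|3
2|3|2|3
10) 3|2|0|1
0|3|2|2
3|0|3|2
3|3|0|3
3|0|3|3
11) 3|2|0|1
0|3|2|2
3|0|3|2
3|3|0|3
3|1|3|3
12) 3|2|0|1
0|3|2|2
3|0|3|2
3|3|0|3
3|2|3|3
13) 3|2|0|1
0|3|2|2
3|0|3|2
3|3|0|3
3|3|3|3
14) 3|2|0|1
1|3|2|2
0|2|3|3
2|1|3|0
1|3|1|1
15) 3|2|0|1
1|3|2|2
0|2|3|3
2|2|3|0
2|0|2|1
16) 3|2|0|1
1|3|2|2
0|2|3|3
2|2|3|0
2|1|2|1
17) 3|2|0|1
1|3|2|2
0|2|3|3
2|2|3|0
2|2|2|1
18) 3|2|0|1
1|3|2|2
0|2|3|3
2|2|3|0
2|3|2|1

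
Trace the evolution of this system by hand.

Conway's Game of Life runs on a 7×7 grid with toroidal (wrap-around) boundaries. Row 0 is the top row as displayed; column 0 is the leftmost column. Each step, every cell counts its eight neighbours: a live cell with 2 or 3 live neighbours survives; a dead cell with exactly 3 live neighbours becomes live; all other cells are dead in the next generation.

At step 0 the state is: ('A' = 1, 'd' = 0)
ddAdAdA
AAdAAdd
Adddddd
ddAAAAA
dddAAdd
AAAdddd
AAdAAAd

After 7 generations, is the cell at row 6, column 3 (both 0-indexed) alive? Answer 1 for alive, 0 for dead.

1

gen 0: ddAdAdA
AAdAAdd
Adddddd
ddAAAAA
dddAAdd
AAAdddd
AAdAAAd
gen 1: ddddddA
AAAAAAA
Adddddd
ddAddAA
AdddddA
AddddAA
ddddAAd
gen 2: dAAdddd
dAAAAAd
ddddddd
dAdddAd
dAddddd
AdddAdd
AdddAdd
gen 3: AddddAd
dAdAAdd
dAdAdAd
ddddddd
AAddddd
AAddddd
AddAddd
gen 4: AAAAddA
AAdAdAA
dddAddd
AAAdddd
AAddddd
ddAdddA
Adddddd
gen 5: dddAAAd
dddAdAd
dddAAdd
AdAdddd
ddddddA
ddddddA
dddAddd
gen 6: ddAAdAd
ddAddAd
ddAAAdd
dddAddd
AdddddA
ddddddd
dddAdAd
gen 7: ddAAdAA
dAdddAd
ddAdAdd
ddAAAdd
ddddddd
ddddddA
ddAAddd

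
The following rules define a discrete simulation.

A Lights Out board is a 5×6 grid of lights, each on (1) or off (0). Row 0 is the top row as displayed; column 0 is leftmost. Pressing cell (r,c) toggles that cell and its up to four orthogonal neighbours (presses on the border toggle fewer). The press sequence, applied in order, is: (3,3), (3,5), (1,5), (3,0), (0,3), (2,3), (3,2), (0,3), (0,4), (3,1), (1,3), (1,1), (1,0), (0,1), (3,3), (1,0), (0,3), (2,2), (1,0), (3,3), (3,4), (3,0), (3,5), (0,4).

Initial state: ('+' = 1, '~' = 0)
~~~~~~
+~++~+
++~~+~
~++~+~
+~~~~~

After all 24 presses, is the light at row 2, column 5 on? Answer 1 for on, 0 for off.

1

t=0: ~~~~~~
+~++~+
++~~+~
~++~+~
+~~~~~
t=1: ~~~~~~
+~++~+
++~++~
~+~+~~
+~~+~~
t=2: ~~~~~~
+~++~+
++~+++
~+~+++
+~~+~+
t=3: ~~~~~+
+~+++~
++~++~
~+~+++
+~~+~+
t=4: ~~~~~+
+~+++~
~+~++~
+~~+++
~~~+~+
t=5: ~~++++
+~+~+~
~+~++~
+~~+++
~~~+~+
t=6: ~~++++
+~+++~
~++~~~
+~~~++
~~~+~+
t=7: ~~++++
+~+++~
~+~~~~
++++++
~~++~+
t=8: ~~~~~+
+~+~+~
~+~~~~
++++++
~~++~+
t=9: ~~~++~
+~+~~~
~+~~~~
++++++
~~++~+
t=10: ~~~++~
+~+~~~
~~~~~~
~~~+++
~+++~+
t=11: ~~~~+~
+~~++~
~~~+~~
~~~+++
~+++~+
t=12: ~+~~+~
~++++~
~+~+~~
~~~+++
~+++~+
t=13: ++~~+~
+~+++~
++~+~~
~~~+++
~+++~+
t=14: ~~+~+~
+++++~
++~+~~
~~~+++
~+++~+
t=15: ~~+~+~
+++++~
++~~~~
~~+~~+
~++~~+
t=16: +~+~+~
~~+++~
~+~~~~
~~+~~+
~++~~+
t=17: +~~+~~
~~+~+~
~+~~~~
~~+~~+
~++~~+
t=18: +~~+~~
~~~~+~
~~++~~
~~~~~+
~++~~+
t=19: ~~~+~~
++~~+~
+~++~~
~~~~~+
~++~~+
t=20: ~~~+~~
++~~+~
+~+~~~
~~++++
~+++~+
t=21: ~~~+~~
++~~+~
+~+~+~
~~+~~~
~+++++
t=22: ~~~+~~
++~~+~
~~+~+~
+++~~~
++++++
t=23: ~~~+~~
++~~+~
~~+~++
+++~++
+++++~
t=24: ~~~~++
++~~~~
~~+~++
+++~++
+++++~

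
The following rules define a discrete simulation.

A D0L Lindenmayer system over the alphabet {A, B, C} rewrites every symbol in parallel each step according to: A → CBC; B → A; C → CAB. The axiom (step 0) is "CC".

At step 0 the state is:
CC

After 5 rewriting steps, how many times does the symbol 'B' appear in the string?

k=0  CC
k=1  CABCAB
k=2  CABCBCACABCBCA
k=3  CABCBCACABACABCBCCABCBCACABACABCBC
k=4  CABCBCACABACABCBCCABCBCACBCCABCBCACABACABCABCBCACABACABCBCCABCBCACBCCABCBCACABACAB
k=5  CABCBCACABACABCBCCABCBCACBCCABCBCACABACABCABCBCACABACABCBC…CABCBCACABACABCBCCABACABCABCBCACABACABCBCCABCBCACBCCABCBCA  (len 198)

58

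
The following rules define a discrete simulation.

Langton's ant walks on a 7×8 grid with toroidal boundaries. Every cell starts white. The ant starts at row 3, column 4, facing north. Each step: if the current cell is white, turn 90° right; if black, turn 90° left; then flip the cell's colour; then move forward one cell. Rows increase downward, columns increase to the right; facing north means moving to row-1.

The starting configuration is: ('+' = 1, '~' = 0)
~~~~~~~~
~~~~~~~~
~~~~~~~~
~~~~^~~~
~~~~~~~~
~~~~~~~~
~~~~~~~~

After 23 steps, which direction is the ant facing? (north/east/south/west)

east

k=0  ~~~~~~~~
~~~~~~~~
~~~~~~~~
~~~~^~~~
~~~~~~~~
~~~~~~~~
~~~~~~~~
k=1  ~~~~~~~~
~~~~~~~~
~~~~~~~~
~~~~+>~~
~~~~~~~~
~~~~~~~~
~~~~~~~~
k=2  ~~~~~~~~
~~~~~~~~
~~~~~~~~
~~~~++~~
~~~~~v~~
~~~~~~~~
~~~~~~~~
k=3  ~~~~~~~~
~~~~~~~~
~~~~~~~~
~~~~++~~
~~~~<+~~
~~~~~~~~
~~~~~~~~
k=4  ~~~~~~~~
~~~~~~~~
~~~~~~~~
~~~~^+~~
~~~~++~~
~~~~~~~~
~~~~~~~~
k=5  ~~~~~~~~
~~~~~~~~
~~~~~~~~
~~~<~+~~
~~~~++~~
~~~~~~~~
~~~~~~~~
k=6  ~~~~~~~~
~~~~~~~~
~~~^~~~~
~~~+~+~~
~~~~++~~
~~~~~~~~
~~~~~~~~
k=7  ~~~~~~~~
~~~~~~~~
~~~+>~~~
~~~+~+~~
~~~~++~~
~~~~~~~~
~~~~~~~~
k=8  ~~~~~~~~
~~~~~~~~
~~~++~~~
~~~+v+~~
~~~~++~~
~~~~~~~~
~~~~~~~~
k=9  ~~~~~~~~
~~~~~~~~
~~~++~~~
~~~<++~~
~~~~++~~
~~~~~~~~
~~~~~~~~
k=10  ~~~~~~~~
~~~~~~~~
~~~++~~~
~~~~++~~
~~~v++~~
~~~~~~~~
~~~~~~~~
k=11  ~~~~~~~~
~~~~~~~~
~~~++~~~
~~~~++~~
~~<+++~~
~~~~~~~~
~~~~~~~~
k=12  ~~~~~~~~
~~~~~~~~
~~~++~~~
~~^~++~~
~~++++~~
~~~~~~~~
~~~~~~~~
k=13  ~~~~~~~~
~~~~~~~~
~~~++~~~
~~+>++~~
~~++++~~
~~~~~~~~
~~~~~~~~
k=14  ~~~~~~~~
~~~~~~~~
~~~++~~~
~~++++~~
~~+v++~~
~~~~~~~~
~~~~~~~~
k=15  ~~~~~~~~
~~~~~~~~
~~~++~~~
~~++++~~
~~+~>+~~
~~~~~~~~
~~~~~~~~
k=16  ~~~~~~~~
~~~~~~~~
~~~++~~~
~~++^+~~
~~+~~+~~
~~~~~~~~
~~~~~~~~
k=17  ~~~~~~~~
~~~~~~~~
~~~++~~~
~~+<~+~~
~~+~~+~~
~~~~~~~~
~~~~~~~~
k=18  ~~~~~~~~
~~~~~~~~
~~~++~~~
~~+~~+~~
~~+v~+~~
~~~~~~~~
~~~~~~~~
k=19  ~~~~~~~~
~~~~~~~~
~~~++~~~
~~+~~+~~
~~<+~+~~
~~~~~~~~
~~~~~~~~
k=20  ~~~~~~~~
~~~~~~~~
~~~++~~~
~~+~~+~~
~~~+~+~~
~~v~~~~~
~~~~~~~~
k=21  ~~~~~~~~
~~~~~~~~
~~~++~~~
~~+~~+~~
~~~+~+~~
~<+~~~~~
~~~~~~~~
k=22  ~~~~~~~~
~~~~~~~~
~~~++~~~
~~+~~+~~
~^~+~+~~
~++~~~~~
~~~~~~~~
k=23  ~~~~~~~~
~~~~~~~~
~~~++~~~
~~+~~+~~
~+>+~+~~
~++~~~~~
~~~~~~~~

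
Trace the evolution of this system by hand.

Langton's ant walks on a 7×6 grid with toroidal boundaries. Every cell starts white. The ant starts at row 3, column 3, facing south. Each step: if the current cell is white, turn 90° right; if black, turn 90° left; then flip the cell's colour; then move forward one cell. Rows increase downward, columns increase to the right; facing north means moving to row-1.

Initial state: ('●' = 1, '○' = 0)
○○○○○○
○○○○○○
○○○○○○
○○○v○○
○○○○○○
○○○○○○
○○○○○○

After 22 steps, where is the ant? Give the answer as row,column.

0) ○○○○○○
○○○○○○
○○○○○○
○○○v○○
○○○○○○
○○○○○○
○○○○○○
1) ○○○○○○
○○○○○○
○○○○○○
○○<●○○
○○○○○○
○○○○○○
○○○○○○
2) ○○○○○○
○○○○○○
○○^○○○
○○●●○○
○○○○○○
○○○○○○
○○○○○○
3) ○○○○○○
○○○○○○
○○●>○○
○○●●○○
○○○○○○
○○○○○○
○○○○○○
4) ○○○○○○
○○○○○○
○○●●○○
○○●v○○
○○○○○○
○○○○○○
○○○○○○
5) ○○○○○○
○○○○○○
○○●●○○
○○●○>○
○○○○○○
○○○○○○
○○○○○○
6) ○○○○○○
○○○○○○
○○●●○○
○○●○●○
○○○○v○
○○○○○○
○○○○○○
7) ○○○○○○
○○○○○○
○○●●○○
○○●○●○
○○○<●○
○○○○○○
○○○○○○
8) ○○○○○○
○○○○○○
○○●●○○
○○●^●○
○○○●●○
○○○○○○
○○○○○○
9) ○○○○○○
○○○○○○
○○●●○○
○○●●>○
○○○●●○
○○○○○○
○○○○○○
10) ○○○○○○
○○○○○○
○○●●^○
○○●●○○
○○○●●○
○○○○○○
○○○○○○
11) ○○○○○○
○○○○○○
○○●●●>
○○●●○○
○○○●●○
○○○○○○
○○○○○○
12) ○○○○○○
○○○○○○
○○●●●●
○○●●○v
○○○●●○
○○○○○○
○○○○○○
13) ○○○○○○
○○○○○○
○○●●●●
○○●●<●
○○○●●○
○○○○○○
○○○○○○
14) ○○○○○○
○○○○○○
○○●●^●
○○●●●●
○○○●●○
○○○○○○
○○○○○○
15) ○○○○○○
○○○○○○
○○●<○●
○○●●●●
○○○●●○
○○○○○○
○○○○○○
16) ○○○○○○
○○○○○○
○○●○○●
○○●v●●
○○○●●○
○○○○○○
○○○○○○
17) ○○○○○○
○○○○○○
○○●○○●
○○●○>●
○○○●●○
○○○○○○
○○○○○○
18) ○○○○○○
○○○○○○
○○●○^●
○○●○○●
○○○●●○
○○○○○○
○○○○○○
19) ○○○○○○
○○○○○○
○○●○●>
○○●○○●
○○○●●○
○○○○○○
○○○○○○
20) ○○○○○○
○○○○○^
○○●○●○
○○●○○●
○○○●●○
○○○○○○
○○○○○○
21) ○○○○○○
>○○○○●
○○●○●○
○○●○○●
○○○●●○
○○○○○○
○○○○○○
22) ○○○○○○
●○○○○●
v○●○●○
○○●○○●
○○○●●○
○○○○○○
○○○○○○

2,0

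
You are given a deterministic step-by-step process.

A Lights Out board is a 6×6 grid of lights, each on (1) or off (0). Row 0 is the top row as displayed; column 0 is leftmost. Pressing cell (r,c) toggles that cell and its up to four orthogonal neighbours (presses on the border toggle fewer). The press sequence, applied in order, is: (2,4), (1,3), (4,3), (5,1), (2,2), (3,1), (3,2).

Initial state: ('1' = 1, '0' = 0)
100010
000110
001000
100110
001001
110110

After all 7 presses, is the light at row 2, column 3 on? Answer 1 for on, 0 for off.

1

t=0: 100010
000110
001000
100110
001001
110110
t=1: 100010
000100
001111
100100
001001
110110
t=2: 100110
001010
001011
100100
001001
110110
t=3: 100110
001010
001011
100000
000111
110010
t=4: 100110
001010
001011
100000
010111
001010
t=5: 100110
000010
010111
101000
010111
001010
t=6: 100110
000010
000111
010000
000111
001010
t=7: 100110
000010
001111
001100
001111
001010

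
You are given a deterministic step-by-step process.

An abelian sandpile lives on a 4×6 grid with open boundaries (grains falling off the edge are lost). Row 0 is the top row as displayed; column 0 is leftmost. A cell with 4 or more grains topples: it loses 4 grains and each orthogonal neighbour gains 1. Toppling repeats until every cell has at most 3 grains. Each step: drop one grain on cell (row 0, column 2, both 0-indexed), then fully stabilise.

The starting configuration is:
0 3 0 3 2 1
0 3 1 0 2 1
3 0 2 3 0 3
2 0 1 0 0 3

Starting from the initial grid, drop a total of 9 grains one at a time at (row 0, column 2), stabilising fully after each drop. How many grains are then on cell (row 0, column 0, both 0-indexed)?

1

[0] 0 3 0 3 2 1
0 3 1 0 2 1
3 0 2 3 0 3
2 0 1 0 0 3
[1] 0 3 1 3 2 1
0 3 1 0 2 1
3 0 2 3 0 3
2 0 1 0 0 3
[2] 0 3 2 3 2 1
0 3 1 0 2 1
3 0 2 3 0 3
2 0 1 0 0 3
[3] 0 3 3 3 2 1
0 3 1 0 2 1
3 0 2 3 0 3
2 0 1 0 0 3
[4] 1 1 2 0 3 1
1 0 3 1 2 1
3 1 2 3 0 3
2 0 1 0 0 3
[5] 1 1 3 0 3 1
1 0 3 1 2 1
3 1 2 3 0 3
2 0 1 0 0 3
[6] 1 2 1 1 3 1
1 1 0 2 2 1
3 1 3 3 0 3
2 0 1 0 0 3
[7] 1 2 2 1 3 1
1 1 0 2 2 1
3 1 3 3 0 3
2 0 1 0 0 3
[8] 1 2 3 1 3 1
1 1 0 2 2 1
3 1 3 3 0 3
2 0 1 0 0 3
[9] 1 3 0 2 3 1
1 1 1 2 2 1
3 1 3 3 0 3
2 0 1 0 0 3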